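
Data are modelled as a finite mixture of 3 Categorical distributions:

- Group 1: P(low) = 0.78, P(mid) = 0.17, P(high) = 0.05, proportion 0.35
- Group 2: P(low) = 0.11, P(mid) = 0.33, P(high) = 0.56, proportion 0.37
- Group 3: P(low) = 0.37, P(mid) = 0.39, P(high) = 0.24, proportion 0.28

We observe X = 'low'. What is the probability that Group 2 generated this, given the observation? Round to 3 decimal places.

Apply Bayes' rule: the posterior for each component is proportional to its prior times its likelihood at x.
Component likelihoods at x = 'low':
  L_1 = 0.78
  L_2 = 0.11
  L_3 = 0.37
Weight by the priors:
  π_1·L_1 = 0.35 × 0.78 = 0.273
  π_2·L_2 = 0.37 × 0.11 = 0.0407
  π_3·L_3 = 0.28 × 0.37 = 0.1036
Denominator: 0.273 + 0.0407 + 0.1036 = 0.4173
P(Group 2 | the observation) ≈ 0.098

0.098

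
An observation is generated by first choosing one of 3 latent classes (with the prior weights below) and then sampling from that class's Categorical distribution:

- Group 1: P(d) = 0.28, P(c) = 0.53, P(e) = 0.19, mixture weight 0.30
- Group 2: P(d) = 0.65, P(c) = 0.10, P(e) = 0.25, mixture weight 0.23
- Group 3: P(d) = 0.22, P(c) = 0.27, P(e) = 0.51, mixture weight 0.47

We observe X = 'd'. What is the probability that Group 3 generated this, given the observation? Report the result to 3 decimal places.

0.307

Apply Bayes' rule: the posterior for each component is proportional to its prior times its likelihood at x.
Categorical probabilities:
  p_1 = P(d | comp) = 0.28
  p_2 = P(d | comp) = 0.65
  p_3 = P(d | comp) = 0.22
Unnormalised posteriors:
  π_1·p_1 = 0.30 × 0.28 = 0.084
  π_2·p_2 = 0.23 × 0.65 = 0.1495
  π_3·p_3 = 0.47 × 0.22 = 0.1034
Sum: 0.084 + 0.1495 + 0.1034 = 0.3369
Responsibility of Group 3: 0.1034 / 0.3369 ≈ 0.307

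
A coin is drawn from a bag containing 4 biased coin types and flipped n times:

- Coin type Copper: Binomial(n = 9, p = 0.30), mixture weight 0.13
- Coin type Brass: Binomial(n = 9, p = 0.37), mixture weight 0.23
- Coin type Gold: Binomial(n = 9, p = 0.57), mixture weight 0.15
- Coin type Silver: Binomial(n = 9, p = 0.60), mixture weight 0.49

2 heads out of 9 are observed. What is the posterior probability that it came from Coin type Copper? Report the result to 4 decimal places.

0.3670

P(component k | x) = P(Z=k)·f_k(x) / marginal(x), where marginal(x) = Σ_j P(Z=j)·f_j(x).
Component likelihoods at x = 2 heads out of 9:
  L_Copper = C(9,2)·0.30^2·0.70^7 = 36·0.09·0.0823543 = 0.266828
  L_Brass = C(9,2)·0.37^2·0.63^7 = 36·0.1369·0.0393898 = 0.194129
  L_Gold = C(9,2)·0.57^2·0.43^7 = 36·0.3249·0.00271819 = 0.031793
  L_Silver = C(9,2)·0.60^2·0.40^7 = 36·0.36·0.0016384 = 0.0212337
Weight by the priors:
  P(Z=Copper)·L_Copper = 0.13 × 0.266828 = 0.0346876
  P(Z=Brass)·L_Brass = 0.23 × 0.194129 = 0.0446496
  P(Z=Gold)·L_Gold = 0.15 × 0.031793 = 0.00476895
  P(Z=Silver)·L_Silver = 0.49 × 0.0212337 = 0.0104045
Normaliser: 0.0346876 + 0.0446496 + 0.00476895 + 0.0104045 = 0.0945107
So the posterior for Coin type Copper is 0.0346876 / 0.0945107 ≈ 0.3670.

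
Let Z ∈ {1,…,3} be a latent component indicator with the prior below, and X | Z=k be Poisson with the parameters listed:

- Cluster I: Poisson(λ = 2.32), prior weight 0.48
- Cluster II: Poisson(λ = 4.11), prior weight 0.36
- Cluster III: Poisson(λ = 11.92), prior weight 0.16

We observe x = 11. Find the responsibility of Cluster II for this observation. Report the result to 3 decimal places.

0.043

Posterior ∝ prior × likelihood, so P(k | x) ∝ π_k f_k(x); normalise over all components.
Evaluate each component's likelihood at the observed value:
  p_I = 2.58017e-05
  p_II = 0.00232356
  p_III = 0.115105
Prior × likelihood for each component:
  π_I·p_I = 0.48 × 2.58017e-05 = 1.23848e-05
  π_II·p_II = 0.36 × 0.00232356 = 0.000836482
  π_III·p_III = 0.16 × 0.115105 = 0.0184167
Denominator: 1.23848e-05 + 0.000836482 + 0.0184167 = 0.0192656
Responsibility of Cluster II: 0.000836482 / 0.0192656 ≈ 0.043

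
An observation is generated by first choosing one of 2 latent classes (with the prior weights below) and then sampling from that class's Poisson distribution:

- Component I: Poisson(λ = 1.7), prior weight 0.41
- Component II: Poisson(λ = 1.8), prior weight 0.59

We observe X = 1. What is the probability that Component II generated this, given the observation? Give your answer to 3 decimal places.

The responsibility of component k is π_k f_k(x) divided by Σ_j π_j f_j(x).
Component likelihoods at x = 1:
  f_I = e^(−1.7)·1.7^1/1! = 0.310562
  f_II = e^(−1.8)·1.8^1/1! = 0.297538
Unnormalised posteriors:
  π_I·f_I = 0.41 × 0.310562 = 0.12733
  π_II·f_II = 0.59 × 0.297538 = 0.175547
Denominator: 0.12733 + 0.175547 = 0.302878
So the posterior for Component II is 0.175547 / 0.302878 ≈ 0.580.

0.580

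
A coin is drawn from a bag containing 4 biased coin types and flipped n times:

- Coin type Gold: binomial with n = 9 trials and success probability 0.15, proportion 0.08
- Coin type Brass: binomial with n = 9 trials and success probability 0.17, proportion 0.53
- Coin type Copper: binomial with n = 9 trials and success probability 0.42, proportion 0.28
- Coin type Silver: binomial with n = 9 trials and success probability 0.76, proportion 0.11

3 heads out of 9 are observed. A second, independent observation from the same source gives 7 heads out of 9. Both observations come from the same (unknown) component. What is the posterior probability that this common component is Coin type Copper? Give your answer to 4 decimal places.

0.8840

The responsibility of component k is π_k f_k(x) divided by Σ_j π_j f_j(x).
Since both observations come from the same component, the likelihood for component k is f_k(x₁)·f_k(x₂).
  L_Gold = [C(9,3)·0.15^3·0.85^6 = 84·0.003375·0.37715 = 0.106922] × [4.44405e-05] = 4.75166e-06
  L_Brass = [C(9,3)·0.17^3·0.83^6 = 84·0.004913·0.32694 = 0.134926] × [0.000101766] = 1.37308e-05
  L_Copper = [C(9,3)·0.42^3·0.58^6 = 84·0.074088·0.0380687 = 0.236916] × [0.0279192] = 0.00661452
  L_Silver = [C(9,3)·0.76^3·0.24^6 = 84·0.438976·0.000191103 = 0.00704673] × [0.303683] = 0.00213997
Weight by the priors:
  π_Gold·L_Gold = 0.08 × 4.75166e-06 = 3.80133e-07
  π_Brass·L_Brass = 0.53 × 1.37308e-05 = 7.27732e-06
  π_Copper·L_Copper = 0.28 × 0.00661452 = 0.00185207
  π_Silver·L_Silver = 0.11 × 0.00213997 = 0.000235397
Marginal: 3.80133e-07 + 7.27732e-06 + 0.00185207 + 0.000235397 = 0.00209512
P(Coin type Copper | data) = 0.00185207 / 0.00209512 ≈ 0.8840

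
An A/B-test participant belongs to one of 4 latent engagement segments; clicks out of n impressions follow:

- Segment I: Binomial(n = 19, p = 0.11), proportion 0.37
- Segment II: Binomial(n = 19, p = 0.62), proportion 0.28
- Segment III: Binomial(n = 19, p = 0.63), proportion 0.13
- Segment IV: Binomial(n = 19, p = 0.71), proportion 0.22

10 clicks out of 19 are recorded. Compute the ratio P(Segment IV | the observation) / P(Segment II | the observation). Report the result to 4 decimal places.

0.2676

Posterior odds = (π_i f_i(x)) / (π_j f_j(x)); the normalising sum cancels.
Binomial probabilities:
  p_I = C(19,10)·0.11^10·0.89^9 = 92378·2.59374e-10·0.350356 = 8.39471e-06
  p_II = C(19,10)·0.62^10·0.38^9 = 92378·0.00839299·0.000165216 = 0.128097
  p_III = C(19,10)·0.63^10·0.37^9 = 92378·0.0098493·0.000129962 = 0.118247
  p_IV = C(19,10)·0.71^10·0.29^9 = 92378·0.0325524·1.45071e-05 = 0.0436249
Odds = (0.22/0.28) × (0.0436249/0.128097) = 0.785714 × 0.340562 ≈ 0.2676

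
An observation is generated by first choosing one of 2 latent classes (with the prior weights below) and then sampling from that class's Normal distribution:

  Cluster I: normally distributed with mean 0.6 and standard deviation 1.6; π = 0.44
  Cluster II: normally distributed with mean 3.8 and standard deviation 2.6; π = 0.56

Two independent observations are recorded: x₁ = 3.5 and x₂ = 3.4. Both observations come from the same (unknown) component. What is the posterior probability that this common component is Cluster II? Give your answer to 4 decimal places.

Posterior ∝ prior × likelihood, so P(k | x) ∝ π_k f_k(x); normalise over all components.
Since both observations come from the same component, the likelihood for component k is f_k(x₁)·f_k(x₂).
  L_I = [0.0482422] × [0.0539233] = 0.00260138
  L_II = [0.152421] × [0.151634] = 0.0231123
Weight by the priors:
  π_I·L_I = 0.44 × 0.00260138 = 0.00114461
  π_II·L_II = 0.56 × 0.0231123 = 0.0129429
Marginal: 0.00114461 + 0.0129429 = 0.0140875
P(Cluster II | data) = 0.0129429 / 0.0140875 ≈ 0.9188

0.9188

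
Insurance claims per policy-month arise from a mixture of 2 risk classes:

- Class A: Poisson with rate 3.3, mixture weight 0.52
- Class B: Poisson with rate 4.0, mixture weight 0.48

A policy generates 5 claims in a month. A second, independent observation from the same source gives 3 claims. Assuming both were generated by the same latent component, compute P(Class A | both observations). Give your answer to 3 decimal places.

Posterior ∝ prior × likelihood, so P(k | x) ∝ π_k f_k(x); normalise over all components.
Since both observations come from the same component, the likelihood for component k is f_k(x₁)·f_k(x₂).
  p_A = [e^(−3.3)·3.3^5/5! = 0.120286] × [0.220912] = 0.0265727
  p_B = [e^(−4.0)·4.0^5/5! = 0.156293] × [0.195367] = 0.0305346
Prior × likelihood for each component:
  π_A·p_A = 0.52 × 0.0265727 = 0.0138178
  π_B·p_B = 0.48 × 0.0305346 = 0.0146566
Sum: 0.0138178 + 0.0146566 = 0.0284744
P(Class A | x₁, x₂) ≈ 0.485

0.485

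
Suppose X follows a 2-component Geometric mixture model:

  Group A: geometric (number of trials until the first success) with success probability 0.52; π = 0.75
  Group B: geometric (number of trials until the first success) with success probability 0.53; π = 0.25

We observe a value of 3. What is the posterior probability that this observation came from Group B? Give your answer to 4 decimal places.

0.2457

Posterior ∝ prior × likelihood, so P(k | x) ∝ P(Z=k) f_k(x); normalise over all components.
Component likelihoods at x = 3:
  L_A = 0.119808
  L_B = 0.117077
Multiply by the mixture weights:
  P(Z=A)·L_A = 0.75 × 0.119808 = 0.089856
  P(Z=B)·L_B = 0.25 × 0.117077 = 0.0292693
Evidence: 0.089856 + 0.0292693 = 0.119125
Responsibility of Group B: 0.0292693 / 0.119125 ≈ 0.2457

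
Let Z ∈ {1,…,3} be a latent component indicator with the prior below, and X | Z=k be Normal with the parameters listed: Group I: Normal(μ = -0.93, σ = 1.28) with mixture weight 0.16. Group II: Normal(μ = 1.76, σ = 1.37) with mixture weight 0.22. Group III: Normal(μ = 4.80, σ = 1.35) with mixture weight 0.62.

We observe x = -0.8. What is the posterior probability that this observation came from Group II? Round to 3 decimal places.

0.184

Posterior ∝ prior × likelihood, so P(k | x) ∝ P(Z=k) f_k(x); normalise over all components.
Component likelihoods at x = -0.8:
  L_I = (1/(1.28·√(2π)))·exp(−(-0.8−-0.93)²/(2·1.28²)) = 0.311674·exp(-0.00516) = 0.31007
  L_II = (1/(1.37·√(2π)))·exp(−(-0.8−1.76)²/(2·1.37²)) = 0.291199·exp(-1.74586) = 0.0508128
  L_III = (1/(1.35·√(2π)))·exp(−(-0.8−4.80)²/(2·1.35²)) = 0.295513·exp(-8.60357) = 5.42119e-05
Prior × likelihood for each component:
  P(Z=I)·L_I = 0.16 × 0.31007 = 0.0496113
  P(Z=II)·L_II = 0.22 × 0.0508128 = 0.0111788
  P(Z=III)·L_III = 0.62 × 5.42119e-05 = 3.36114e-05
Marginal: 0.0496113 + 0.0111788 + 3.36114e-05 = 0.0608237
Responsibility of Group II: 0.0111788 / 0.0608237 ≈ 0.184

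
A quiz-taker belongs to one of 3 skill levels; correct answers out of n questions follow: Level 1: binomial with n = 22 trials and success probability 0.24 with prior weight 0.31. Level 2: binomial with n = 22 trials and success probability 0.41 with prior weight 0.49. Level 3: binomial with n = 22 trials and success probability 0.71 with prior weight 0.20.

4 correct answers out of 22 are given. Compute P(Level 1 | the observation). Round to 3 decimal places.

0.876

By Bayes' theorem, P(k | x) = π_k f_k(x) / Σ_j π_j f_j(x).
Evaluate each component's likelihood at the observed value:
  L_1 = 0.173662
  L_2 = 0.0155126
  L_3 = 3.91212e-07
Prior × likelihood for each component:
  π_1·L_1 = 0.31 × 0.173662 = 0.0538351
  π_2·L_2 = 0.49 × 0.0155126 = 0.0076012
  π_3·L_3 = 0.20 × 3.91212e-07 = 7.82423e-08
Normaliser: 0.0538351 + 0.0076012 + 7.82423e-08 = 0.0614364
So the posterior for Level 1 is 0.0538351 / 0.0614364 ≈ 0.876.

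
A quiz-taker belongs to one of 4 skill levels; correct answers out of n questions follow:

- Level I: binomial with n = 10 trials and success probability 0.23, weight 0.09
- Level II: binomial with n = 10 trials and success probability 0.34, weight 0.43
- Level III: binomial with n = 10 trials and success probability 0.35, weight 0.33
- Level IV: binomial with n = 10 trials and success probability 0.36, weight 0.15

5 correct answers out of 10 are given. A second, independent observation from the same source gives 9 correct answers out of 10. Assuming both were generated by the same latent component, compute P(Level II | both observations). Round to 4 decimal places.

The responsibility of component k is P(Z=k) f_k(x) divided by Σ_j P(Z=j) f_j(x).
Since both observations come from the same component, the likelihood for component k is f_k(x₁)·f_k(x₂).
  p_I = [0.0439029] × [1.38689e-05] = 6.08884e-07
  p_II = [0.143389] × [0.000400732] = 5.74604e-05
  p_III = [0.15357] × [0.000512302] = 7.86744e-05
  p_IV = [0.163611] × [0.000649984] = 0.000106345
Weight by the priors:
  P(Z=I)·p_I = 0.09 × 6.08884e-07 = 5.47996e-08
  P(Z=II)·p_II = 0.43 × 5.74604e-05 = 2.4708e-05
  P(Z=III)·p_III = 0.33 × 7.86744e-05 = 2.59625e-05
  P(Z=IV)·p_IV = 0.15 × 0.000106345 = 1.59517e-05
Evidence: 5.47996e-08 + 2.4708e-05 + 2.59625e-05 + 1.59517e-05 = 6.6677e-05
Responsibility of Level II: 2.4708e-05 / 6.6677e-05 ≈ 0.3706

0.3706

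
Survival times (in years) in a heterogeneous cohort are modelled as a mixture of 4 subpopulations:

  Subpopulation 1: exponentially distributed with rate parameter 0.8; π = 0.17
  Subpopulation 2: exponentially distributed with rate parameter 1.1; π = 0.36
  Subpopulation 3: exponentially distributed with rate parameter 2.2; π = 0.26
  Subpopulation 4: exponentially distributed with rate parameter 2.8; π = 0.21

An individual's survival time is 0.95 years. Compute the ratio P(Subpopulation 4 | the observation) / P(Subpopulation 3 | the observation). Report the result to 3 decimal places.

0.581

Posterior odds = (w_i f_i(x)) / (w_j f_j(x)); the normalising sum cancels.
Exponential densities:
  p_1 = 0.8·e^(−0.8·0.95) = 0.8·e^(−0.7600) = 0.374133
  p_2 = 1.1·e^(−1.1·0.95) = 1.1·e^(−1.0450) = 0.386861
  p_3 = 2.2·e^(−2.2·0.95) = 2.2·e^(−2.0900) = 0.272112
  p_4 = 2.8·e^(−2.8·0.95) = 2.8·e^(−2.6600) = 0.195855
Odds = (0.21/0.26) × (0.195855/0.272112) = 0.807692 × 0.71976 ≈ 0.581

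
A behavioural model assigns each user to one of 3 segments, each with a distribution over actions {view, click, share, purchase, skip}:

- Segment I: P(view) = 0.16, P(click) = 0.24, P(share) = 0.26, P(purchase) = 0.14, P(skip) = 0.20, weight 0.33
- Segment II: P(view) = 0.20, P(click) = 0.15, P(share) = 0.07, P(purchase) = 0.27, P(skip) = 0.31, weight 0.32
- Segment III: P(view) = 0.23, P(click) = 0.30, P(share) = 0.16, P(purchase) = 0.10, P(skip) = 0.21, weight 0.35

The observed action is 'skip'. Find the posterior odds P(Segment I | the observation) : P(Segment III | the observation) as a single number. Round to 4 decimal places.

0.8980

The posterior odds equal the prior odds times the likelihood ratio: (π_i/π_j)·(f_i(x)/f_j(x)).
Component likelihoods at x = 'skip':
  f_I = P(skip | comp) = 0.20
  f_II = P(skip | comp) = 0.31
  f_III = P(skip | comp) = 0.21
Odds = (0.33/0.35) × (0.2/0.21) = 0.942857 × 0.952381 ≈ 0.8980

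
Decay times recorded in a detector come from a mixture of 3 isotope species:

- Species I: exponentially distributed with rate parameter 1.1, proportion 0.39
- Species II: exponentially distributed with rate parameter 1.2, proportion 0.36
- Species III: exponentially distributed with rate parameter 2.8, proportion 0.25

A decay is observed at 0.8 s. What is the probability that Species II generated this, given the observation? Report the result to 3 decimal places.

0.396

P(component k | x) = P(Z=k)·f_k(x) / marginal(x), where marginal(x) = Σ_j P(Z=j)·f_j(x).
Exponential densities:
  L_I = 1.1·e^(−1.1·0.8) = 1.1·e^(−0.8800) = 0.456261
  L_II = 1.2·e^(−1.2·0.8) = 1.2·e^(−0.9600) = 0.459471
  L_III = 2.8·e^(−2.8·0.8) = 2.8·e^(−2.2400) = 0.298084
Weight by the priors:
  P(Z=I)·L_I = 0.39 × 0.456261 = 0.177942
  P(Z=II)·L_II = 0.36 × 0.459471 = 0.16541
  P(Z=III)·L_III = 0.25 × 0.298084 = 0.074521
Denominator: 0.177942 + 0.16541 + 0.074521 = 0.417873
P(Species II | data) ≈ 0.396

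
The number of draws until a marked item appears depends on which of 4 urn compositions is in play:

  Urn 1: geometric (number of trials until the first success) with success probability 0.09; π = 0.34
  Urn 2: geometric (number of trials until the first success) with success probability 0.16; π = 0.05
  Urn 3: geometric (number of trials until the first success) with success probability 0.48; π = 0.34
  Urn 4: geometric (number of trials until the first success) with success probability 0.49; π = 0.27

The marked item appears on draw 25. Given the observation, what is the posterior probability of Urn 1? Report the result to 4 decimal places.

0.9631

Apply Bayes' rule: the posterior for each component is proportional to its prior times its likelihood at x.
Component likelihoods at x = 25:
  L_1 = 0.09·(1−0.09)^24 = 0.09·0.10399 = 0.00935914
  L_2 = 0.16·(1−0.16)^24 = 0.16·0.0152301 = 0.00243682
  L_3 = 0.48·(1−0.48)^24 = 0.48·1.52785e-07 = 7.33367e-08
  L_4 = 0.49·(1−0.49)^24 = 0.49·9.58703e-08 = 4.69765e-08
Prior × likelihood for each component:
  π_1·L_1 = 0.34 × 0.00935914 = 0.00318211
  π_2·L_2 = 0.05 × 0.00243682 = 0.000121841
  π_3·L_3 = 0.34 × 7.33367e-08 = 2.49345e-08
  π_4·L_4 = 0.27 × 4.69765e-08 = 1.26836e-08
Sum: 0.00318211 + 0.000121841 + 2.49345e-08 + 1.26836e-08 = 0.00330399
P(Urn 1 | the observation) ≈ 0.9631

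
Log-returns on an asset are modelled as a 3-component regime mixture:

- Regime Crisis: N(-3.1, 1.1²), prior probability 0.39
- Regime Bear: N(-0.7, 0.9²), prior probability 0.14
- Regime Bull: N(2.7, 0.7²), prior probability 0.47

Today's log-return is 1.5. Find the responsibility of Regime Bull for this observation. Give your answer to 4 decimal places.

P(component k | x) = P(Z=k)·f_k(x) / marginal(x), where marginal(x) = Σ_j P(Z=j)·f_j(x).
Normal densities:
  p_Crisis = (1/(1.1·√(2π)))·exp(−(1.5−-3.1)²/(2·1.1²)) = 0.362675·exp(-8.74380) = 5.78273e-05
  p_Bear = (1/(0.9·√(2π)))·exp(−(1.5−-0.7)²/(2·0.9²)) = 0.443269·exp(-2.98765) = 0.0223432
  p_Bull = (1/(0.7·√(2π)))·exp(−(1.5−2.7)²/(2·0.7²)) = 0.569918·exp(-1.46939) = 0.131119
Weight by the priors:
  P(Z=Crisis)·p_Crisis = 0.39 × 5.78273e-05 = 2.25526e-05
  P(Z=Bear)·p_Bear = 0.14 × 0.0223432 = 0.00312805
  P(Z=Bull)·p_Bull = 0.47 × 0.131119 = 0.0616258
Sum: 2.25526e-05 + 0.00312805 + 0.0616258 = 0.0647764
P(Regime Bull | x) = 0.0616258 / 0.0647764 ≈ 0.9514

0.9514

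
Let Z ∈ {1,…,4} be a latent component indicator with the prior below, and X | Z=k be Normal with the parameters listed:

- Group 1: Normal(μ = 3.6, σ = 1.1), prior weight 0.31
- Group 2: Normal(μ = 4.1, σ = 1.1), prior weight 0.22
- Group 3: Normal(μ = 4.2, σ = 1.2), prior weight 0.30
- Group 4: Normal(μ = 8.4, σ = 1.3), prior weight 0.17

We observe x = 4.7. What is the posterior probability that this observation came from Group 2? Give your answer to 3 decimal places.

0.300

Posterior ∝ prior × likelihood, so P(k | x) ∝ π_k f_k(x); normalise over all components.
Component likelihoods at x = 4.7:
  L_1 = 0.219973
  L_2 = 0.312544
  L_3 = 0.30481
  L_4 = 0.00534497
Prior × likelihood for each component:
  π_1·L_1 = 0.31 × 0.219973 = 0.0681917
  π_2·L_2 = 0.22 × 0.312544 = 0.0687597
  π_3·L_3 = 0.30 × 0.30481 = 0.0914431
  π_4·L_4 = 0.17 × 0.00534497 = 0.000908646
Denominator: 0.0681917 + 0.0687597 + 0.0914431 + 0.000908646 = 0.229303
So the posterior for Group 2 is 0.0687597 / 0.229303 ≈ 0.300.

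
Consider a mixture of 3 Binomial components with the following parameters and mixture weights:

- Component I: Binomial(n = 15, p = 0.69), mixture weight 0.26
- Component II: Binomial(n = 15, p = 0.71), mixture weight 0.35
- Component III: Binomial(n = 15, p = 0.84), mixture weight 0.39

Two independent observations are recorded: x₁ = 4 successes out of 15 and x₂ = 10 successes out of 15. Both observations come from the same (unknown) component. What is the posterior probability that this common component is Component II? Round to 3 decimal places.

0.408

By Bayes' theorem, P(k | x) = P(Z=k) f_k(x) / Σ_j P(Z=j) f_j(x).
Since both observations come from the same component, the likelihood for component k is f_k(x₁)·f_k(x₂).
  L_I = [C(15,4)·0.69^4·0.31^11 = 1365·0.226671·2.54085e-06 = 0.000786154] × [0.210307] = 0.000165334
  L_II = [C(15,4)·0.71^4·0.29^11 = 1365·0.254117·1.22005e-06 = 0.000423198] × [0.200507] = 8.48541e-05
  L_III = [C(15,4)·0.84^4·0.16^11 = 1365·0.497871·1.75922e-09 = 1.19556e-06] × [0.0550742] = 6.58442e-08
Unnormalised posteriors:
  P(Z=I)·L_I = 0.26 × 0.000165334 = 4.29869e-05
  P(Z=II)·L_II = 0.35 × 8.48541e-05 = 2.96989e-05
  P(Z=III)·L_III = 0.39 × 6.58442e-08 = 2.56792e-08
Evidence: 4.29869e-05 + 2.96989e-05 + 2.56792e-08 = 7.27115e-05
Responsibility of Component II: 2.96989e-05 / 7.27115e-05 ≈ 0.408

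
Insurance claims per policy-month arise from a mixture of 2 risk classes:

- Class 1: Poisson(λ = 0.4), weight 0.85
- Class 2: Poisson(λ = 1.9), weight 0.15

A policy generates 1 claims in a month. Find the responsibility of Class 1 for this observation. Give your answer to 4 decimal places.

Posterior ∝ prior × likelihood, so P(k | x) ∝ P(Z=k) f_k(x); normalise over all components.
Poisson probabilities:
  p_1 = 0.268128
  p_2 = 0.28418
Prior × likelihood for each component:
  P(Z=1)·p_1 = 0.85 × 0.268128 = 0.227909
  P(Z=2)·p_2 = 0.15 × 0.28418 = 0.0426271
Marginal: 0.227909 + 0.0426271 = 0.270536
P(Class 1 | 1 claims) = 0.227909 / 0.270536 ≈ 0.8424

0.8424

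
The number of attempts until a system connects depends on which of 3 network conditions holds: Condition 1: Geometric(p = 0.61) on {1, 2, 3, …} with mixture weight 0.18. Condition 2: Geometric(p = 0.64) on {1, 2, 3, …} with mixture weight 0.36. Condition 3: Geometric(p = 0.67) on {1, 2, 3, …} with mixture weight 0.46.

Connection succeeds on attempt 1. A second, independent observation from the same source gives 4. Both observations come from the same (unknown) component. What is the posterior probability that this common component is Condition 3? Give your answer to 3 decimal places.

0.406

P(component k | x) = w_k·f_k(x) / marginal(x), where marginal(x) = Σ_j w_j·f_j(x).
Since both observations come from the same component, the likelihood for component k is f_k(x₁)·f_k(x₂).
  f_1 = [0.61·(1−0.61)^0 = 0.61·1 = 0.61] × [0.0361846] = 0.0220726
  f_2 = [0.64·(1−0.64)^0 = 0.64·1 = 0.64] × [0.0298598] = 0.0191103
  f_3 = [0.67·(1−0.67)^0 = 0.67·1 = 0.67] × [0.0240778] = 0.0161321
Unnormalised posteriors:
  w_1·f_1 = 0.18 × 0.0220726 = 0.00397307
  w_2·f_2 = 0.36 × 0.0191103 = 0.00687971
  w_3·f_3 = 0.46 × 0.0161321 = 0.00742077
Sum: 0.00397307 + 0.00687971 + 0.00742077 = 0.0182735
P(Condition 3 | x) = 0.00742077 / 0.0182735 ≈ 0.406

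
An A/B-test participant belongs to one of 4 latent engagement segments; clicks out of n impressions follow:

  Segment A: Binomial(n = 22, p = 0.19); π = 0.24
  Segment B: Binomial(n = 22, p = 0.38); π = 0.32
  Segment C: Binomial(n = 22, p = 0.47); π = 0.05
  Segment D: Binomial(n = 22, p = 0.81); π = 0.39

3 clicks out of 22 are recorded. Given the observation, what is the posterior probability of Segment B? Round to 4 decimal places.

Posterior ∝ prior × likelihood, so P(k | x) ∝ P(Z=k) f_k(x); normalise over all components.
Evaluate each component's likelihood at the observed value:
  p_A = C(22,3)·0.19^3·0.81^19 = 1540·0.006859·0.018248 = 0.192751
  p_B = C(22,3)·0.38^3·0.62^19 = 1540·0.054872·0.000113617 = 0.00960094
  p_C = C(22,3)·0.47^3·0.53^19 = 1540·0.103823·5.77087e-06 = 0.00092269
  p_D = C(22,3)·0.81^3·0.19^19 = 1540·0.531441·1.97842e-14 = 1.61918e-11
Prior × likelihood for each component:
  P(Z=A)·p_A = 0.24 × 0.192751 = 0.0462603
  P(Z=B)·p_B = 0.32 × 0.00960094 = 0.0030723
  P(Z=C)·p_C = 0.05 × 0.00092269 = 4.61345e-05
  P(Z=D)·p_D = 0.39 × 1.61918e-11 = 6.31479e-12
Evidence: 0.0462603 + 0.0030723 + 4.61345e-05 + 6.31479e-12 = 0.0493787
P(Segment B | the observation) = 0.0030723 / 0.0493787 ≈ 0.0622

0.0622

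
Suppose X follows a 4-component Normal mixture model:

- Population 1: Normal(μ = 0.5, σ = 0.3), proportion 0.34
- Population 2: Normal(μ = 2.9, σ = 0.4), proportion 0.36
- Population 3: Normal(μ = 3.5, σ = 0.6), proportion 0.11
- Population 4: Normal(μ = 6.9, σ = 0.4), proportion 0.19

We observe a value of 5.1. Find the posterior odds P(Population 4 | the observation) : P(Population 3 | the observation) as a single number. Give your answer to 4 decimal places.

Since P(k|x) ∝ π_k f_k(x), the posterior odds are π_i f_i(x) / (π_j f_j(x)).
Component likelihoods at x = 5.1:
  p_1 = 1.17506e-51
  p_2 = 2.69244e-07
  p_3 = 0.0189933
  p_4 = 3.99594e-05
Odds = (0.19/0.11) × (3.99594e-05/0.0189933) = 1.72727 × 0.00210386 ≈ 0.0036

0.0036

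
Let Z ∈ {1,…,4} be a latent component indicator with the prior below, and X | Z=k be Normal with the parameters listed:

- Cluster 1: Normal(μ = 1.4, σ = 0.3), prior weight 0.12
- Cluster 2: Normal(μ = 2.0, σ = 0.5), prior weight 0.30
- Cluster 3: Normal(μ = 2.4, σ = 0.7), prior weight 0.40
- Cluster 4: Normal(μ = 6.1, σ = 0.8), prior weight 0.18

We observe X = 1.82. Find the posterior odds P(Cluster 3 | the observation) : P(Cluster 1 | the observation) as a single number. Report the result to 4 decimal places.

Posterior odds = (P(Z=i) f_i(x)) / (P(Z=j) f_j(x)); the normalising sum cancels.
Evaluate each component's likelihood at the observed value:
  L_1 = (1/(0.3·√(2π)))·exp(−(1.82−1.4)²/(2·0.3²)) = 1.329808·exp(-0.98000) = 0.499092
  L_2 = (1/(0.5·√(2π)))·exp(−(1.82−2.0)²/(2·0.5²)) = 0.797885·exp(-0.06480) = 0.747821
  L_3 = (1/(0.7·√(2π)))·exp(−(1.82−2.4)²/(2·0.7²)) = 0.569918·exp(-0.34327) = 0.404328
  L_4 = (1/(0.8·√(2π)))·exp(−(1.82−6.1)²/(2·0.8²)) = 0.498678·exp(-14.31125) = 3.03755e-07
Odds = (0.40/0.12) × (0.404328/0.499092) = 3.33333 × 0.810128 ≈ 2.7004

2.7004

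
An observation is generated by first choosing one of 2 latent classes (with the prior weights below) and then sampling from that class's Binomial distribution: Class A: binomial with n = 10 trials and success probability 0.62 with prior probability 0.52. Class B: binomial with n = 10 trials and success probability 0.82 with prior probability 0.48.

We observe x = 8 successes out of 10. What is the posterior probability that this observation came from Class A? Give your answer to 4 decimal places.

0.3402

Apply Bayes' rule: the posterior for each component is proportional to its prior times its likelihood at x.
Component likelihoods at x = 8 successes out of 10:
  L_A = C(10,8)·0.62^8·0.38^2 = 45·0.021834·0.1444 = 0.141877
  L_B = C(10,8)·0.82^8·0.18^2 = 45·0.204414·0.0324 = 0.298036
Multiply by the mixture weights:
  P(Z=A)·L_A = 0.52 × 0.141877 = 0.0737762
  P(Z=B)·L_B = 0.48 × 0.298036 = 0.143057
Denominator: 0.0737762 + 0.143057 = 0.216833
P(Class A | x) ≈ 0.3402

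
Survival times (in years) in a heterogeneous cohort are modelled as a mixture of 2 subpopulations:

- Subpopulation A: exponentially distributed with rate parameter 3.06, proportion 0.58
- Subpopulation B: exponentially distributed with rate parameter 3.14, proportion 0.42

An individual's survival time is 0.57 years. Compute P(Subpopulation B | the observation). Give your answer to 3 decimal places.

0.415

By Bayes' theorem, P(k | x) = π_k f_k(x) / Σ_j π_j f_j(x).
Exponential densities:
  p_A = 0.534841
  p_B = 0.52436
Weight by the priors:
  π_A·p_A = 0.58 × 0.534841 = 0.310208
  π_B·p_B = 0.42 × 0.52436 = 0.220231
Marginal: 0.310208 + 0.220231 = 0.530439
So the posterior for Subpopulation B is 0.220231 / 0.530439 ≈ 0.415.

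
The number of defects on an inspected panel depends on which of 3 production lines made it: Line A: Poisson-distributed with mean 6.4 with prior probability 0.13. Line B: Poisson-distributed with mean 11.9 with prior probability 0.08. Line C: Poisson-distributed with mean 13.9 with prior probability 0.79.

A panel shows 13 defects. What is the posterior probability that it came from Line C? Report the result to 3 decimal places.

0.899

P(component k | x) = w_k·f_k(x) / marginal(x), where marginal(x) = Σ_j w_j·f_j(x).
Poisson probabilities:
  p_A = e^(−6.4)·6.4^13/13! = 0.00806445
  p_B = e^(−11.9)·11.9^13/13! = 0.104647
  p_C = e^(−13.9)·13.9^13/13! = 0.106713
Prior × likelihood for each component:
  w_A·p_A = 0.13 × 0.00806445 = 0.00104838
  w_B·p_B = 0.08 × 0.104647 = 0.00837174
  w_C·p_C = 0.79 × 0.106713 = 0.0843036
Evidence: 0.00104838 + 0.00837174 + 0.0843036 = 0.0937237
So the posterior for Line C is 0.0843036 / 0.0937237 ≈ 0.899.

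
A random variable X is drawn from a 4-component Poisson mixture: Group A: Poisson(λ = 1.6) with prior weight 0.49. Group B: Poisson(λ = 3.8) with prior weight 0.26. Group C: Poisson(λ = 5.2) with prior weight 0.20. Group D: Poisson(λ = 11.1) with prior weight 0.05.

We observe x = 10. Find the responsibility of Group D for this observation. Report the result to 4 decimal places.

By Bayes' theorem, P(k | x) = π_k f_k(x) / Σ_j π_j f_j(x).
Evaluate each component's likelihood at the observed value:
  L_A = e^(−1.6)·1.6^10/10! = 6.11738e-06
  L_B = e^(−3.8)·3.8^10/10! = 0.00387038
  L_C = e^(−5.2)·5.2^10/10! = 0.0219755
  L_D = e^(−11.1)·11.1^10/10! = 0.118249
Unnormalised posteriors:
  π_A·L_A = 0.49 × 6.11738e-06 = 2.99752e-06
  π_B·L_B = 0.26 × 0.00387038 = 0.0010063
  π_C·L_C = 0.20 × 0.0219755 = 0.0043951
  π_D·L_D = 0.05 × 0.118249 = 0.00591246
Normaliser: 2.99752e-06 + 0.0010063 + 0.0043951 + 0.00591246 = 0.0113169
So the posterior for Group D is 0.00591246 / 0.0113169 ≈ 0.5224.

0.5224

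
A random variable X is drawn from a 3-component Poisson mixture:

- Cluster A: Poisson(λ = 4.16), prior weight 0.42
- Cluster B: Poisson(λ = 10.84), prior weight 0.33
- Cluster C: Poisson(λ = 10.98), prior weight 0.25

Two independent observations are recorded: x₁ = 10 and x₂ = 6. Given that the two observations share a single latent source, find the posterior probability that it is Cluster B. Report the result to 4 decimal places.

Apply Bayes' rule: the posterior for each component is proportional to its prior times its likelihood at x.
Since both observations come from the same component, the likelihood for component k is f_k(x₁)·f_k(x₂).
  L_A = [0.00667583] × [0.112347] = 0.000750011
  L_B = [0.120998] × [0.0441663] = 0.00534403
  L_C = [0.119593] × [0.0414694] = 0.00495947
Multiply by the mixture weights:
  π_A·L_A = 0.42 × 0.000750011 = 0.000315005
  π_B·L_B = 0.33 × 0.00534403 = 0.00176353
  π_C·L_C = 0.25 × 0.00495947 = 0.00123987
Evidence: 0.000315005 + 0.00176353 + 0.00123987 = 0.0033184
Responsibility of Cluster B: 0.00176353 / 0.0033184 ≈ 0.5314

0.5314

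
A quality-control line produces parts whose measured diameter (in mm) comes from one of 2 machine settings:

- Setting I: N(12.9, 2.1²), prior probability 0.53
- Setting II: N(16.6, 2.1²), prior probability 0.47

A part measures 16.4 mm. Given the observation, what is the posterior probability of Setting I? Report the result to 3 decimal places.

The responsibility of component k is π_k f_k(x) divided by Σ_j π_j f_j(x).
Component likelihoods at x = 16.4 mm:
  f_I = 0.0473701
  f_II = 0.189113
Multiply by the mixture weights:
  π_I·f_I = 0.53 × 0.0473701 = 0.0251061
  π_II·f_II = 0.47 × 0.189113 = 0.0888831
Marginal: 0.0251061 + 0.0888831 = 0.113989
P(Setting I | 16.4 mm) = 0.0251061 / 0.113989 ≈ 0.220

0.220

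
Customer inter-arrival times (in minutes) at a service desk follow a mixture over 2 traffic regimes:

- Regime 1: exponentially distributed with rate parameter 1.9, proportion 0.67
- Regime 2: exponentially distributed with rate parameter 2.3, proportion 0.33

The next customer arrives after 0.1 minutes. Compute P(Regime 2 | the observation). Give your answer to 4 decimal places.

Apply Bayes' rule: the posterior for each component is proportional to its prior times its likelihood at x.
Component likelihoods at x = 0.1 minutes:
  p_1 = 1.9·e^(−1.9·0.1) = 1.9·e^(−0.1900) = 1.57122
  p_2 = 2.3·e^(−2.3·0.1) = 2.3·e^(−0.2300) = 1.82743
Weight by the priors:
  w_1·p_1 = 0.67 × 1.57122 = 1.05272
  w_2·p_2 = 0.33 × 1.82743 = 0.603051
Denominator: 1.05272 + 0.603051 = 1.65577
P(Regime 2 | 0.1 minutes) ≈ 0.3642

0.3642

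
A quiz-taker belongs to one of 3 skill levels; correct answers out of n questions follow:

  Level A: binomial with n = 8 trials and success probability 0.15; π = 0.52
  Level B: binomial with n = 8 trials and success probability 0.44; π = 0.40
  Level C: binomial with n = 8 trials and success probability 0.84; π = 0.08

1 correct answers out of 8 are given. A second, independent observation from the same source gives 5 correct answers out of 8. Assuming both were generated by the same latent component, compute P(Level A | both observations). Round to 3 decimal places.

0.117

The responsibility of component k is P(Z=k) f_k(x) divided by Σ_j P(Z=j) f_j(x).
Since both observations come from the same component, the likelihood for component k is f_k(x₁)·f_k(x₂).
  p_A = [0.384693] × [0.00261157] = 0.00100465
  p_B = [0.0607937] × [0.162187] = 0.00985994
  p_C = [1.80389e-05] × [0.0959278] = 1.73043e-06
Multiply by the mixture weights:
  P(Z=A)·p_A = 0.52 × 0.00100465 = 0.000522418
  P(Z=B)·p_B = 0.40 × 0.00985994 = 0.00394398
  P(Z=C)·p_C = 0.08 × 1.73043e-06 = 1.38434e-07
Marginal: 0.000522418 + 0.00394398 + 1.38434e-07 = 0.00446653
Responsibility of Level A: 0.000522418 / 0.00446653 ≈ 0.117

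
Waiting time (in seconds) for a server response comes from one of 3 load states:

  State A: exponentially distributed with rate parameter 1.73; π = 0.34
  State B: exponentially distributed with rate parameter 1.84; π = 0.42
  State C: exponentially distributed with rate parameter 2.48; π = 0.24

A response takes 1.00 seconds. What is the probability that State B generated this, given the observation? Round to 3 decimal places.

Apply Bayes' rule: the posterior for each component is proportional to its prior times its likelihood at x.
Evaluate each component's likelihood at the observed value:
  p_A = 0.306702
  p_B = 0.292224
  p_C = 0.207683
Prior × likelihood for each component:
  w_A·p_A = 0.34 × 0.306702 = 0.104279
  w_B·p_B = 0.42 × 0.292224 = 0.122734
  w_C·p_C = 0.24 × 0.207683 = 0.049844
Evidence: 0.104279 + 0.122734 + 0.049844 = 0.276857
P(State B | the observation) ≈ 0.443

0.443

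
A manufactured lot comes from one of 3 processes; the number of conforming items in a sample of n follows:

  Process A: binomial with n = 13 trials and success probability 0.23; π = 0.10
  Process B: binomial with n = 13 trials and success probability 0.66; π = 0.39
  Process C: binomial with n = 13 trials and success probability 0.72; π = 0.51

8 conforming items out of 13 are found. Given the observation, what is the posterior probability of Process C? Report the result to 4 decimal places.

0.4976

P(component k | x) = π_k·f_k(x) / marginal(x), where marginal(x) = Σ_j π_j·f_j(x).
Binomial probabilities:
  p_A = C(13,8)·0.23^8·0.77^5 = 1287·7.8311e-06·0.270678 = 0.00272807
  p_B = C(13,8)·0.66^8·0.34^5 = 1287·0.0360041·0.00454354 = 0.210535
  p_C = C(13,8)·0.72^8·0.28^5 = 1287·0.0722204·0.00172104 = 0.159966
Unnormalised posteriors:
  π_A·p_A = 0.10 × 0.00272807 = 0.000272807
  π_B·p_B = 0.39 × 0.210535 = 0.0821087
  π_C·p_C = 0.51 × 0.159966 = 0.0815828
Normaliser: 0.000272807 + 0.0821087 + 0.0815828 = 0.163964
P(Process C | data) = 0.0815828 / 0.163964 ≈ 0.4976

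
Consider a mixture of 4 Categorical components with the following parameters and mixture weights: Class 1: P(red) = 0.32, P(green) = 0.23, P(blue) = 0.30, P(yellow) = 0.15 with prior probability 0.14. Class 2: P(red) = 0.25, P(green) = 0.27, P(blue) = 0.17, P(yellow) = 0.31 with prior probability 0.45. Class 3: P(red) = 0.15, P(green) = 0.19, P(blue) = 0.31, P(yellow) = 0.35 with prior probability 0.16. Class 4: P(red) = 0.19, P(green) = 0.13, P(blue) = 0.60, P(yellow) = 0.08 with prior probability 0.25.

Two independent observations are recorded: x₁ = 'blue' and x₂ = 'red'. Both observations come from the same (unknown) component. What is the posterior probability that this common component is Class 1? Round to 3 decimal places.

0.196

By Bayes' theorem, P(k | x) = π_k f_k(x) / Σ_j π_j f_j(x).
Since both observations come from the same component, the likelihood for component k is f_k(x₁)·f_k(x₂).
  L_1 = [P(blue | comp) = 0.30] × [0.32] = 0.096
  L_2 = [P(blue | comp) = 0.17] × [0.25] = 0.0425
  L_3 = [P(blue | comp) = 0.31] × [0.15] = 0.0465
  L_4 = [P(blue | comp) = 0.60] × [0.19] = 0.114
Multiply by the mixture weights:
  π_1·L_1 = 0.14 × 0.096 = 0.01344
  π_2·L_2 = 0.45 × 0.0425 = 0.019125
  π_3·L_3 = 0.16 × 0.0465 = 0.00744
  π_4·L_4 = 0.25 × 0.114 = 0.0285
Marginal: 0.01344 + 0.019125 + 0.00744 + 0.0285 = 0.068505
Responsibility of Class 1: 0.01344 / 0.068505 ≈ 0.196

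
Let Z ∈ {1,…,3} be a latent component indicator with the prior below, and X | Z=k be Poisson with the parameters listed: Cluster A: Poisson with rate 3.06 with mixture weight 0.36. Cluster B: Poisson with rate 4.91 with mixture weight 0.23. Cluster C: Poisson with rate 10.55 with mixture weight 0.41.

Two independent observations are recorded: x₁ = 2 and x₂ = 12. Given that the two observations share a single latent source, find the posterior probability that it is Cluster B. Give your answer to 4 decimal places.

Apply Bayes' rule: the posterior for each component is proportional to its prior times its likelihood at x.
Since both observations come from the same component, the likelihood for component k is f_k(x₁)·f_k(x₂).
  f_A = [0.219519] × [6.59749e-05] = 1.44827e-05
  f_B = [0.0888683] × [0.00302173] = 0.000268536
  f_C = [0.0014577] × [0.103965] = 0.000151549
Unnormalised posteriors:
  w_A·f_A = 0.36 × 1.44827e-05 = 5.21379e-06
  w_B·f_B = 0.23 × 0.000268536 = 6.17632e-05
  w_C·f_C = 0.41 × 0.000151549 = 6.21352e-05
Denominator: 5.21379e-06 + 6.17632e-05 + 6.21352e-05 = 0.000129112
P(Cluster B | x) ≈ 0.4784

0.4784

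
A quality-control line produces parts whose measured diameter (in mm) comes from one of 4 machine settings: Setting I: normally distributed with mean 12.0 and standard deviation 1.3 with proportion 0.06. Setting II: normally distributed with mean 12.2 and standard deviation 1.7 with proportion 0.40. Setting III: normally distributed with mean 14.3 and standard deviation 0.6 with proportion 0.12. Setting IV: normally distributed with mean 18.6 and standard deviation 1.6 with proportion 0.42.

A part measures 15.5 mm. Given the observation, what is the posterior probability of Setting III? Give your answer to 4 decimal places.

0.2597

By Bayes' theorem, P(k | x) = P(Z=k) f_k(x) / Σ_j P(Z=j) f_j(x).
Normal densities:
  f_I = (1/(1.3·√(2π)))·exp(−(15.5−12.0)²/(2·1.3²)) = 0.306879·exp(-3.62426) = 0.00818409
  f_II = (1/(1.7·√(2π)))·exp(−(15.5−12.2)²/(2·1.7²)) = 0.234672·exp(-1.88408) = 0.0356627
  f_III = (1/(0.6·√(2π)))·exp(−(15.5−14.3)²/(2·0.6²)) = 0.664904·exp(-2.00000) = 0.0899849
  f_IV = (1/(1.6·√(2π)))·exp(−(15.5−18.6)²/(2·1.6²)) = 0.249339·exp(-1.87695) = 0.0381628
Weight by the priors:
  P(Z=I)·f_I = 0.06 × 0.00818409 = 0.000491045
  P(Z=II)·f_II = 0.40 × 0.0356627 = 0.0142651
  P(Z=III)·f_III = 0.12 × 0.0899849 = 0.0107982
  P(Z=IV)·f_IV = 0.42 × 0.0381628 = 0.0160284
Marginal: 0.000491045 + 0.0142651 + 0.0107982 + 0.0160284 = 0.0415827
P(Setting III | data) = 0.0107982 / 0.0415827 ≈ 0.2597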